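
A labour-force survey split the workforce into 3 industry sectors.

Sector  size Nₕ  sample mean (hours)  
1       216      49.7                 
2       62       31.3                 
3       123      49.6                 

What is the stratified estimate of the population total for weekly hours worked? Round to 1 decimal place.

18776.6

Estimate total by summing Nₕ·x̄ₕ over strata.
216·49.7 + 62·31.3 + 123·49.6 = 10735.2 + 1940.6 + 6100.8 = 18776.6.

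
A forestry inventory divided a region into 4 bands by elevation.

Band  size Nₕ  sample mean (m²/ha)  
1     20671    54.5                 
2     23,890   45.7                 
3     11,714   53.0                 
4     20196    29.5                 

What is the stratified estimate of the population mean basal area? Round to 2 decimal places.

N = 20671 + 23890 + 11714 + 20196 = 76471.
Weight each subgroup mean by Nₕ/N and sum.
Σ Nₕx̄ₕ = 20671·54.5 + 23890·45.7 + 11714·53.0 + 20196·29.5 = 1126569.5 + 1091773 + 620842 + 595782 = 3434966.5.
Divide by N: 3434966.5 / 76471 = 44.9186... → 44.92.

44.92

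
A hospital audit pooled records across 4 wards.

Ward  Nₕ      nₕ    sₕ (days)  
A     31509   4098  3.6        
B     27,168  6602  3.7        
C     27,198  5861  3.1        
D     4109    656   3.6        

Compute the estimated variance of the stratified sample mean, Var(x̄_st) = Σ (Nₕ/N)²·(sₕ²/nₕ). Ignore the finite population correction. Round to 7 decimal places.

N = 89984; Wₕ = Nₕ/N.
ward A: (31509/89984)²·3.6²/4098 = 0.0003877678
ward B: (27168/89984)²·3.7²/6602 = 0.0001890221
ward C: (27198/89984)²·3.1²/5861 = 0.0001497942
ward D: (4109/89984)²·3.6²/656 = 0.0000411948
Sum = 0.0007677790 → 0.0007678.

0.0007678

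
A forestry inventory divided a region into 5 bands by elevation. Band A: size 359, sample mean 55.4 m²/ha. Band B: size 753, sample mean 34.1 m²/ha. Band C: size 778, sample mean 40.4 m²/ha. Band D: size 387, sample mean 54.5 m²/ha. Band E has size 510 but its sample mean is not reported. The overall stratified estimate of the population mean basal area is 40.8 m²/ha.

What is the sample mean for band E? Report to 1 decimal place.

30.6

Σ Nₕx̄ₕ = N·μ, so 510·x̄_E = 2787·40.8 − (359·55.4 + 753·34.1 + 778·40.4 + 387·54.5).
= 113709.6 − 98088.6 = 15621.
x̄_E = 15621 / 510 = 30.629... → 30.6.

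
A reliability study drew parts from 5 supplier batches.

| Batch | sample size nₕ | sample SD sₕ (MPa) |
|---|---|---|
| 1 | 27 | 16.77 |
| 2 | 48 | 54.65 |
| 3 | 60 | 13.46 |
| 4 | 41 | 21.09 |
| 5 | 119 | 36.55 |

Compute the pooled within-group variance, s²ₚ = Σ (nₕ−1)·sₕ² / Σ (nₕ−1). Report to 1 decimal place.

Degrees of freedom: 26 + 47 + 59 + 40 + 118 = 290.
Σ(nₕ−1)sₕ² = 26·281.2329 + 47·2986.6225 + 59·181.1716 + 40·444.7881 + 118·1335.9025 = 333800.4563.
s²ₚ = 333800.4563 / 290 = 1151.036... → 1151.0.

1151.0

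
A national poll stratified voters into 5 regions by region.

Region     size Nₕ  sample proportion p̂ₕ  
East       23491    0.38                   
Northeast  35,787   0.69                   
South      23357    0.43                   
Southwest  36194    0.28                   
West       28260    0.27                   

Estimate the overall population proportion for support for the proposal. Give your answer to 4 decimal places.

0.4176

N = 23491 + 35787 + 23357 + 36194 + 28260 = 147089.
Overall proportion = Σ (Nₕ/N)·p̂ₕ.
Σ Nₕp̂ₕ = 8926.58 + 24693.03 + 10043.51 + 10134.32 + 7630.2 = 61427.64.
61427.64 / 147089 = 0.417622... → 0.4176.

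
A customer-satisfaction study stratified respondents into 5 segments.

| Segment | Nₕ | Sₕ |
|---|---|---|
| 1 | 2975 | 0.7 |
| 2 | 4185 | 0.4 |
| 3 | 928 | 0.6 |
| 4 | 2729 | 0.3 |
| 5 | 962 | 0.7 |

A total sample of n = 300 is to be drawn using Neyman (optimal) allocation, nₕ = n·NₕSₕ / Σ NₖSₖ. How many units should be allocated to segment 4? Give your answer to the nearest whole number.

Σ NₕSₕ = 2975·0.7 + 4185·0.4 + 928·0.6 + 2729·0.3 + 962·0.7 = 5805.4.
Share for 4: 818.7/5805.4 = 0.14102.
n_4 = 300 × 0.14102 = 42.307... → 42.

42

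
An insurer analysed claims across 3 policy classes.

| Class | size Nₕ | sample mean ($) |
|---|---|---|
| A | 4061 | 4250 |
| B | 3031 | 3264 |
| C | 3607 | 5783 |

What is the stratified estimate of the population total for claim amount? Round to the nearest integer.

48011715

Estimate total by summing Nₕ·x̄ₕ over strata.
4061·4250 + 3031·3264 + 3607·5783 = 17259250 + 9893184 + 20859281 = 48011715.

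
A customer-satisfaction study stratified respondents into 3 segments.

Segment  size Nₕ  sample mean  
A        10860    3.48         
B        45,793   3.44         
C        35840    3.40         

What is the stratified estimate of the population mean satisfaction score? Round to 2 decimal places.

x̄_st = (Σ Nₕx̄ₕ) / (Σ Nₕ) = (10860·3.48 + 45793·3.44 + 35840·3.40) / 92493
= 317176.72 / 92493 = 3.4292... → 3.43.

3.43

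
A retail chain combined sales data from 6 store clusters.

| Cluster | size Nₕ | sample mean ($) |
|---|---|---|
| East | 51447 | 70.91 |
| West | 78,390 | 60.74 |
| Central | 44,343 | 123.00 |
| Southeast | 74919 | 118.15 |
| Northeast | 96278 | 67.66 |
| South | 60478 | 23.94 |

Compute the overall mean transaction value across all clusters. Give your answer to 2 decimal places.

75.59

N = 405855; weights Wₕ = Nₕ/N = (0.1268, 0.1931, 0.1093, 0.1846, 0.2372, 0.1490).
x̄_st = Σ Wₕ·x̄ₕ = 0.1268·70.91 + 0.1931·60.74 + 0.1093·123.00 + 0.1846·118.15 + 0.2372·67.66 + 0.1490·23.94 ≈ 75.5871...
→ 75.59.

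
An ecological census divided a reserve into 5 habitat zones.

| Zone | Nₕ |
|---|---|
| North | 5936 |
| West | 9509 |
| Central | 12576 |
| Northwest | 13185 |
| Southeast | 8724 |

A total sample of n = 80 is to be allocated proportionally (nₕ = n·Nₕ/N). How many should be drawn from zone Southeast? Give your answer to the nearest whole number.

Share of zone Southeast = 8724/49930 = 0.17472.
Allocate 80 × 0.17472 = 13.978... → 14.

14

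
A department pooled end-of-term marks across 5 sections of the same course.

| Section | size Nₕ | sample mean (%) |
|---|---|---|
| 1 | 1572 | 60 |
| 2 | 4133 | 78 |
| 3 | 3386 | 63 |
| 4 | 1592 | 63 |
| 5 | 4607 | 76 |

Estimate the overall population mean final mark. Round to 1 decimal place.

x̄_st = (Σ Nₕx̄ₕ) / (Σ Nₕ) = (1572·60 + 4133·78 + 3386·63 + 1592·63 + 4607·76) / 15290
= 1080440 / 15290 = 70.663... → 70.7.

70.7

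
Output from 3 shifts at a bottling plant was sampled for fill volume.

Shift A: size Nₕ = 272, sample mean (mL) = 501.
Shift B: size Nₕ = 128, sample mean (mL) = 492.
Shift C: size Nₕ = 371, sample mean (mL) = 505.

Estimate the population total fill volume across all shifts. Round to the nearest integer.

386603

A: 272·501 = 136272
B: 128·492 = 62976
C: 371·505 = 187355
τ̂ = Σ Nₕx̄ₕ = 386603.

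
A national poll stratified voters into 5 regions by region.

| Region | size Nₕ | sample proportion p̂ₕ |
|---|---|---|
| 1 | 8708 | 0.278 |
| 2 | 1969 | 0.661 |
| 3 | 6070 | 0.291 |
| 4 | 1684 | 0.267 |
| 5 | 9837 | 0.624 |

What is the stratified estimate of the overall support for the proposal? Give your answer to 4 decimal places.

0.4272

N = 8708 + 1969 + 6070 + 1684 + 9837 = 28268.
Overall proportion = Σ (Nₕ/N)·p̂ₕ.
Σ Nₕp̂ₕ = 2420.824 + 1301.509 + 1766.37 + 449.628 + 6138.288 = 12076.619.
12076.619 / 28268 = 0.427219... → 0.4272.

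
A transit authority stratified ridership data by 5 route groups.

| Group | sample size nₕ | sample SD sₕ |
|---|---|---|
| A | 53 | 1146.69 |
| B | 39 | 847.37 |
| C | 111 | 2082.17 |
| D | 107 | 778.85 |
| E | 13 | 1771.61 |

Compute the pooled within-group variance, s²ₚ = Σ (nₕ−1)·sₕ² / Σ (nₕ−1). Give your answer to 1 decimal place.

2121135.8

A: (53−1)·1146.69² = 52·1314897.9561 = 68374693.7172
B: (39−1)·847.37² = 38·718035.9169 = 27285364.8422
C: (111−1)·2082.17² = 110·4335431.9089 = 476897509.979
D: (107−1)·778.85² = 106·606607.3225 = 64300376.185
E: (13−1)·1771.61² = 12·3138601.9921 = 37663223.9052
Numerator = 674521168.6286; denominator = Σ(nₕ−1) = 318.
s²ₚ = 674521168.6286/318 = 2121135.750... → 2121135.8.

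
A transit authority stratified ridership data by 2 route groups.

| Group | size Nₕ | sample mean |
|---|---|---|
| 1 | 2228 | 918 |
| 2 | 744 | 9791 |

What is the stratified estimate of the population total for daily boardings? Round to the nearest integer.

Estimate total by summing Nₕ·x̄ₕ over strata.
2228·918 + 744·9791 = 2045304 + 7284504 = 9329808.

9329808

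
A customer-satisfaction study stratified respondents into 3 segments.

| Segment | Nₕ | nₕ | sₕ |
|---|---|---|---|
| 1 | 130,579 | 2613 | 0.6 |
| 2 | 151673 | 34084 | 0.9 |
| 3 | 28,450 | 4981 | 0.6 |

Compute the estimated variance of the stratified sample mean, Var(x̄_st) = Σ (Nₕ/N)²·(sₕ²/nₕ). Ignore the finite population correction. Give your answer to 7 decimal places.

0.0000306

N = 310702. Term for each stratum: Wₕ²sₕ²/nₕ.
Var(x̄_st) = 0.0000243345 + 0.0000056632 + 0.0000006060 = 0.0000306037 → 0.0000306.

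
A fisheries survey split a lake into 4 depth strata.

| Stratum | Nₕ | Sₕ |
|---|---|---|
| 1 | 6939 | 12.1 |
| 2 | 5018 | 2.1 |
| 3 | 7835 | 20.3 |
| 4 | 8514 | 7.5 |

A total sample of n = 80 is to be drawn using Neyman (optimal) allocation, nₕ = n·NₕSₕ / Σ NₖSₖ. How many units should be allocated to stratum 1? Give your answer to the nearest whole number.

Σ NₕSₕ = 6939·12.1 + 5018·2.1 + 7835·20.3 + 8514·7.5 = 317405.2.
Share for 1: 83961.9/317405.2 = 0.26453.
n_1 = 80 × 0.26453 = 21.162... → 21.

21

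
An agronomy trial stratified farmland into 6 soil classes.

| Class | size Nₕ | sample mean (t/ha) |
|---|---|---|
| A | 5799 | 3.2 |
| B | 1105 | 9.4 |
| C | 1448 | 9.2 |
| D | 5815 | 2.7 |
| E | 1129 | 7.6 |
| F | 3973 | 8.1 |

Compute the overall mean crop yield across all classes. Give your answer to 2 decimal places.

x̄_st = (Σ Nₕx̄ₕ) / (Σ Nₕ) = (5799·3.2 + 1105·9.4 + 1448·9.2 + 5815·2.7 + 1129·7.6 + 3973·8.1) / 19269
= 98727.6 / 19269 = 5.1236... → 5.12.

5.12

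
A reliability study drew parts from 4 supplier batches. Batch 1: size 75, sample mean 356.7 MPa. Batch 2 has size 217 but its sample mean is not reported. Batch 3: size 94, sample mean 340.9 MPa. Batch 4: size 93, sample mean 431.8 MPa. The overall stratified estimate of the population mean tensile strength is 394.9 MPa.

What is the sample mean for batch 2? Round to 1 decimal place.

Σ Nₕx̄ₕ = N·μ, so 217·x̄_2 = 479·394.9 − (75·356.7 + 94·340.9 + 93·431.8).
= 189157.1 − 98954.5 = 90202.6.
x̄_2 = 90202.6 / 217 = 415.680... → 415.7.

415.7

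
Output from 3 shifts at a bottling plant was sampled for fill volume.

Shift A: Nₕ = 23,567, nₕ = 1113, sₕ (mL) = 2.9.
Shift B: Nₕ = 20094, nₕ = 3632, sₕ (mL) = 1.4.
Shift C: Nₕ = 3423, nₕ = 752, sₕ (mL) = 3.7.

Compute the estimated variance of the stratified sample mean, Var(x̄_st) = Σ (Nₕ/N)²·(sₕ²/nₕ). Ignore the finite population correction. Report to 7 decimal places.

N = 47084. Term for each stratum: Wₕ²sₕ²/nₕ.
Var(x̄_st) = 0.0018930528 + 0.0000982871 + 0.0000962172 = 0.0020875571 → 0.0020876.

0.0020876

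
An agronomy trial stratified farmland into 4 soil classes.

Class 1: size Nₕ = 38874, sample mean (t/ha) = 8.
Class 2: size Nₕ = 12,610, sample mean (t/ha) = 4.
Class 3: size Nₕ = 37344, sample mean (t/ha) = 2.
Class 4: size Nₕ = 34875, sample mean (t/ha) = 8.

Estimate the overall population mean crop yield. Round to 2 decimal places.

N = 123703; weights Wₕ = Nₕ/N = (0.3143, 0.1019, 0.3019, 0.2819).
x̄_st = Σ Wₕ·x̄ₕ = 0.3143·8 + 0.1019·4 + 0.3019·2 + 0.2819·8 ≈ 5.7809...
→ 5.78.

5.78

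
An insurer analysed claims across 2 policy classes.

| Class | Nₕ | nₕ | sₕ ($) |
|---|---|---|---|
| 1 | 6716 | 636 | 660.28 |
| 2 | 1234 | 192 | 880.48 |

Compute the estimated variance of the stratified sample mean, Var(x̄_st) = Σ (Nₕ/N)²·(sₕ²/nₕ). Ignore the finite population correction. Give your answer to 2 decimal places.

586.48

N = 7950; Wₕ = Nₕ/N.
class 1: (6716/7950)²·660.28²/636 = 489.19982
class 2: (1234/7950)²·880.48²/192 = 97.28230
Sum = 586.48212 → 586.48.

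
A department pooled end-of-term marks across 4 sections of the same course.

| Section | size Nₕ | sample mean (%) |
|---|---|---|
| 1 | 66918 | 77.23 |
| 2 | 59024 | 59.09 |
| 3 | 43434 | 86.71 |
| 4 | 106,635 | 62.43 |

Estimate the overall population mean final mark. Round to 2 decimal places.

x̄_st = (Σ Nₕx̄ₕ) / (Σ Nₕ) = (66918·77.23 + 59024·59.09 + 43434·86.71 + 106635·62.43) / 276011
= 19079190.49 / 276011 = 69.1247... → 69.12.

69.12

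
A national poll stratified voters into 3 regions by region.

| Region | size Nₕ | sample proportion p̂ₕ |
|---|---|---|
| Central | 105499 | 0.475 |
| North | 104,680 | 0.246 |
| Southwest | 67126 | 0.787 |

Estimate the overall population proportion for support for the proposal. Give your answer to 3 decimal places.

0.464

Wₕ = Nₕ/N with N = 277305: 0.3804, 0.3775, 0.2421.
p̂_st = 0.3804·0.475 + 0.3775·0.246 + 0.2421·0.787 ≈ 0.46408... → 0.464.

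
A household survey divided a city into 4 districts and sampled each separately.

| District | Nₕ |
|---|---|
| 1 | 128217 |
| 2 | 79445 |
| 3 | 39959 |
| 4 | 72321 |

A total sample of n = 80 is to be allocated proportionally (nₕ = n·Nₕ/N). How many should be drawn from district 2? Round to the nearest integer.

Share of district 2 = 79445/319942 = 0.24831.
Allocate 80 × 0.24831 = 19.865... → 20.

20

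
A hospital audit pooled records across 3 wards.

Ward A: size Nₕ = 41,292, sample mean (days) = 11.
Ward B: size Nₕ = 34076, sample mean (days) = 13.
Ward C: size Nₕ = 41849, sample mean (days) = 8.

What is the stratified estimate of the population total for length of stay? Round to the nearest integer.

1231992

Population total = Σ Nₕ·x̄ₕ (each stratum's size times its mean).
41292·11 + 34076·13 + 41849·8 = 454212 + 442988 + 334792 = 1231992.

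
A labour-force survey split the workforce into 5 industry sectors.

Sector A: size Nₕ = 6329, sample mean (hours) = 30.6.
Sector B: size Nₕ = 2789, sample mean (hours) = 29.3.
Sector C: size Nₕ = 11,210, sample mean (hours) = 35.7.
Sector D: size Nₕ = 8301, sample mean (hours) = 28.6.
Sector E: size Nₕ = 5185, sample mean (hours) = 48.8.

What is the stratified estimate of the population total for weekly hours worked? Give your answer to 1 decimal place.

Estimate total by summing Nₕ·x̄ₕ over strata.
6329·30.6 + 2789·29.3 + 11210·35.7 + 8301·28.6 + 5185·48.8 = 193667.4 + 81717.7 + 400197 + 237408.6 + 253028 = 1166018.7.

1166018.7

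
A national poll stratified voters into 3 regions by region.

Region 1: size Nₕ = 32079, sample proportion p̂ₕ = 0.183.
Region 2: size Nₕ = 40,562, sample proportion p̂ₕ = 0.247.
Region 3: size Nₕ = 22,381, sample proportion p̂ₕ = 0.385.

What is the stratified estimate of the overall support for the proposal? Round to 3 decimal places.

Wₕ = Nₕ/N with N = 95022: 0.3376, 0.4269, 0.2355.
p̂_st = 0.3376·0.183 + 0.4269·0.247 + 0.2355·0.385 ≈ 0.25790... → 0.258.

0.258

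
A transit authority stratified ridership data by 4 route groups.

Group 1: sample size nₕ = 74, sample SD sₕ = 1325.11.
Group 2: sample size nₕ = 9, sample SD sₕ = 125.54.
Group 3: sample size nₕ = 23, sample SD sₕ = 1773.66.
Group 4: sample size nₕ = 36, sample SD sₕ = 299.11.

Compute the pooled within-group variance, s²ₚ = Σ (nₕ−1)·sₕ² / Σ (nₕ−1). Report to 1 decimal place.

1453974.4

Degrees of freedom: 73 + 8 + 22 + 35 = 138.
Σ(nₕ−1)sₕ² = 73·1755916.5121 + 8·15760.2916 + 22·3145869.7956 + 35·89466.7921 = 200648460.9428.
s²ₚ = 200648460.9428 / 138 = 1453974.355... → 1453974.4.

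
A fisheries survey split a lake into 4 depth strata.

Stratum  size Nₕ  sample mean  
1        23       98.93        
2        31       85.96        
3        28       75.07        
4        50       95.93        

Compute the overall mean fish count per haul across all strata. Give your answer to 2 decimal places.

89.69

N = 132; weights Wₕ = Nₕ/N = (0.1742, 0.2348, 0.2121, 0.3788).
x̄_st = Σ Wₕ·x̄ₕ = 0.1742·98.93 + 0.2348·85.96 + 0.2121·75.07 + 0.3788·95.93 ≈ 89.6864...
→ 89.69.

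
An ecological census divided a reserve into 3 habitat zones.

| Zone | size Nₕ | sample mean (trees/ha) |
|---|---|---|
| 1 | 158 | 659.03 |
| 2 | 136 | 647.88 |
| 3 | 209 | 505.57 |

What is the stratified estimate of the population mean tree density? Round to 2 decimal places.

x̄_st = (Σ Nₕx̄ₕ) / (Σ Nₕ) = (158·659.03 + 136·647.88 + 209·505.57) / 503
= 297902.55 / 503 = 592.2516... → 592.25.

592.25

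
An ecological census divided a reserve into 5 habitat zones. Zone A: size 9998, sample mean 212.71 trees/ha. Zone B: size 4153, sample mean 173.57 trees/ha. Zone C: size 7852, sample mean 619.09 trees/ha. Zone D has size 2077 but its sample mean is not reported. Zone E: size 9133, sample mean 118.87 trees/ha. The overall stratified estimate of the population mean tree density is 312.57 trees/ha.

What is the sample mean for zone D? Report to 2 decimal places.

764.15

Σ Nₕx̄ₕ = N·μ, so 2077·x̄_D = 33213·312.57 − (9998·212.71 + 4153·173.57 + 7852·619.09 + 9133·118.87).
= 10381387.41 − 8794245.18 = 1587142.23.
x̄_D = 1587142.23 / 2077 = 764.1513... → 764.15.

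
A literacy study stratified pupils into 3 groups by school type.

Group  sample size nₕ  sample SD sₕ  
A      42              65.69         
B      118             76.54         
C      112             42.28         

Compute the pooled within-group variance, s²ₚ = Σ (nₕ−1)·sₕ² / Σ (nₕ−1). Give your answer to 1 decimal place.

3943.4

A: (42−1)·65.69² = 41·4315.1761 = 176922.2201
B: (118−1)·76.54² = 117·5858.3716 = 685429.4772
C: (112−1)·42.28² = 111·1787.5984 = 198423.4224
Numerator = 1060775.1197; denominator = Σ(nₕ−1) = 269.
s²ₚ = 1060775.1197/269 = 3943.402... → 3943.4.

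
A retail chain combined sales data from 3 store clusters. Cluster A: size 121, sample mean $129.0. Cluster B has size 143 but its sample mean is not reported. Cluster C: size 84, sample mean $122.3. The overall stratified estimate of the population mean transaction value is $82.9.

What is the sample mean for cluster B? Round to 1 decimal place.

20.7

N = 121 + 143 + 84 = 348.
Overall total = μ·N = 82.9·348 = 28849.2.
Subtract the known strata: 121·129.0 + 84·122.3 = 25882.2.
Remaining total for cluster B: 28849.2 − 25882.2 = 2967.
Divide by its size: 2967 / 143 = 20.748... → 20.7.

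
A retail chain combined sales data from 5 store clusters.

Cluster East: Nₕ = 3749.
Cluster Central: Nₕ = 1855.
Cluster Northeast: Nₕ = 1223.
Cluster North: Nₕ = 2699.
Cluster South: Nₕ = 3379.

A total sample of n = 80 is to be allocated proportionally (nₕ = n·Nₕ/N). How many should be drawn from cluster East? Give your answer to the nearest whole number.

23

N = 3749 + 1855 + 1223 + 2699 + 3379 = 12905.
n_East = 80·3749/12905 = 23.241... → 23.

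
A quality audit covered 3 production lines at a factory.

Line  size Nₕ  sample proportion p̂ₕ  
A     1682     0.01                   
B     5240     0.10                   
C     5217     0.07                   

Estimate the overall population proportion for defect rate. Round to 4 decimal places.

0.0746

N = 1682 + 5240 + 5217 = 12139.
Overall proportion = Σ (Nₕ/N)·p̂ₕ.
Σ Nₕp̂ₕ = 16.82 + 524 + 365.19 = 906.01.
906.01 / 12139 = 0.074636... → 0.0746.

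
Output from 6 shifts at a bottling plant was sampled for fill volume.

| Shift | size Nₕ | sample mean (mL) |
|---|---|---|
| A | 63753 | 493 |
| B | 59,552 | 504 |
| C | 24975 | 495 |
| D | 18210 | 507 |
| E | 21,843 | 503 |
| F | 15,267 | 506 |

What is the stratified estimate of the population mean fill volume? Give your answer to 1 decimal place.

N = 203600; weights Wₕ = Nₕ/N = (0.3131, 0.2925, 0.1227, 0.0894, 0.1073, 0.0750).
x̄_st = Σ Wₕ·x̄ₕ = 0.3131·493 + 0.2925·504 + 0.1227·495 + 0.0894·507 + 0.1073·503 + 0.0750·506 ≈ 499.763...
→ 499.8.

499.8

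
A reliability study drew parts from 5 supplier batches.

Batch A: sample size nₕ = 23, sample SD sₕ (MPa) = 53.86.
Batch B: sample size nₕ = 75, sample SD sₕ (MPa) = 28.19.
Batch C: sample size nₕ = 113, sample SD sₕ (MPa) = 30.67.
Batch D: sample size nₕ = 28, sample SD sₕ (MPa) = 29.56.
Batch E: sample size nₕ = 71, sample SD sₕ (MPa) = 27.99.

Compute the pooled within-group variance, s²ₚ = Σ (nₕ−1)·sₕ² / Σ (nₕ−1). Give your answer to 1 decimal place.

A: (23−1)·53.86² = 22·2900.8996 = 63819.7912
B: (75−1)·28.19² = 74·794.6761 = 58806.0314
C: (113−1)·30.67² = 112·940.6489 = 105352.6768
D: (28−1)·29.56² = 27·873.7936 = 23592.4272
E: (71−1)·27.99² = 70·783.4401 = 54840.807
Numerator = 306411.7336; denominator = Σ(nₕ−1) = 305.
s²ₚ = 306411.7336/305 = 1004.629... → 1004.6.

1004.6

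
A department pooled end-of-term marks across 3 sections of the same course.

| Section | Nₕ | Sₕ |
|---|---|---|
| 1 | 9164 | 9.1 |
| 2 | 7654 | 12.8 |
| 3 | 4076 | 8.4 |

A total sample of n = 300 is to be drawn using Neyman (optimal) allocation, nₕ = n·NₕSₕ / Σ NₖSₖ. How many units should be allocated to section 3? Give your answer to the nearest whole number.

Σ NₕSₕ = 9164·9.1 + 7654·12.8 + 4076·8.4 = 215602.
Share for 3: 34238.4/215602 = 0.15880.
n_3 = 300 × 0.15880 = 47.641... → 48.

48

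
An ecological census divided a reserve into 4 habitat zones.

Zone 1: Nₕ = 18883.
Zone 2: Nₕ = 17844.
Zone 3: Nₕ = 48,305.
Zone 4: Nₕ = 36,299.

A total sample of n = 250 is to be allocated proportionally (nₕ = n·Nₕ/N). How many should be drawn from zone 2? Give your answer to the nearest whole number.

N = 18883 + 17844 + 48305 + 36299 = 121331.
n_2 = 250·17844/121331 = 36.767... → 37.

37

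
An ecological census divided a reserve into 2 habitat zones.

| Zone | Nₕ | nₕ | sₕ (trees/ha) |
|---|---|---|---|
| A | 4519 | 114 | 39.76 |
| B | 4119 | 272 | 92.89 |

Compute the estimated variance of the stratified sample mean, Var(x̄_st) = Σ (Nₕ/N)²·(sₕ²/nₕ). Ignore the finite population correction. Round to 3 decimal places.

N = 8638; Wₕ = Nₕ/N.
zone A: (4519/8638)²·39.76²/114 = 3.795301
zone B: (4119/8638)²·92.89²/272 = 7.213171
Sum = 11.008471 → 11.008.

11.008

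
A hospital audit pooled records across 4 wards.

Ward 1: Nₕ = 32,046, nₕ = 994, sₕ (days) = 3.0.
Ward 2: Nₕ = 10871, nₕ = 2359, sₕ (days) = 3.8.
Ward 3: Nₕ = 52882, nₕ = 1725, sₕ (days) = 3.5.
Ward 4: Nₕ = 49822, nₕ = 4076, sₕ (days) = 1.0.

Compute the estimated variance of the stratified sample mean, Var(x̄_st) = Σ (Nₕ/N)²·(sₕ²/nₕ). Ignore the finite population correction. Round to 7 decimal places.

N = 145621; Wₕ = Nₕ/N.
ward 1: (32046/145621)²·3.0²/994 = 0.0004384860
ward 2: (10871/145621)²·3.8²/2359 = 0.0000341138
ward 3: (52882/145621)²·3.5²/1725 = 0.0009365150
ward 4: (49822/145621)²·1.0²/4076 = 0.0000287184
Sum = 0.0014378332 → 0.0014378.

0.0014378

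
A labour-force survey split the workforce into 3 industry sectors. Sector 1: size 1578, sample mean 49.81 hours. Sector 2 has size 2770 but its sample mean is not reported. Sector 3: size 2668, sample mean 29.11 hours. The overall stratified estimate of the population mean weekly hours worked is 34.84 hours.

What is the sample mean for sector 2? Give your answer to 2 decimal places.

31.83

Σ Nₕx̄ₕ = N·μ, so 2770·x̄_2 = 7016·34.84 − (1578·49.81 + 2668·29.11).
= 244437.44 − 156265.66 = 88171.78.
x̄_2 = 88171.78 / 2770 = 31.8310... → 31.83.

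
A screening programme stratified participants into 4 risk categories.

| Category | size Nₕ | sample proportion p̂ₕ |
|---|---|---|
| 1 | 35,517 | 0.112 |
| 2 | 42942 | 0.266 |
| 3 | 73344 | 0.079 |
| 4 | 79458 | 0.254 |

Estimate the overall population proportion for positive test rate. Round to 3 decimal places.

0.179

Wₕ = Nₕ/N with N = 231261: 0.1536, 0.1857, 0.3171, 0.3436.
p̂_st = 0.1536·0.112 + 0.1857·0.266 + 0.3171·0.079 + 0.3436·0.254 ≈ 0.17892... → 0.179.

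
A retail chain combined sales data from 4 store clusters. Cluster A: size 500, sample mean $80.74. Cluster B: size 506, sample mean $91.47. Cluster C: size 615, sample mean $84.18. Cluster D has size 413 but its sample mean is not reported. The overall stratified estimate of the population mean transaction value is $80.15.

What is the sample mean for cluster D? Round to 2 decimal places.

Σ Nₕx̄ₕ = N·μ, so 413·x̄_D = 2034·80.15 − (500·80.74 + 506·91.47 + 615·84.18).
= 163025.1 − 138424.52 = 24600.58.
x̄_D = 24600.58 / 413 = 59.5656... → 59.57.

59.57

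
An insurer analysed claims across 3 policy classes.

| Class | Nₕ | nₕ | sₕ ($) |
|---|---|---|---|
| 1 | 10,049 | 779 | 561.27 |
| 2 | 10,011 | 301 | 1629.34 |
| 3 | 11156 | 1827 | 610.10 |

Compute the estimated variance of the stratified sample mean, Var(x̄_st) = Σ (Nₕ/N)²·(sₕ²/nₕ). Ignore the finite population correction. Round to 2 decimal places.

N = 31216. Term for each stratum: Wₕ²sₕ²/nₕ.
Var(x̄_st) = 41.90804 + 907.10458 + 26.02112 = 975.03375 → 975.03.

975.03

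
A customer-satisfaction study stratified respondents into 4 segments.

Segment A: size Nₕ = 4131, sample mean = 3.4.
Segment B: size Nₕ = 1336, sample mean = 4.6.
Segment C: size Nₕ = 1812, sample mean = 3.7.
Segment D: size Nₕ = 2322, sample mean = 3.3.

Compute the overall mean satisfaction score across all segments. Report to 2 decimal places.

N = 9601; weights Wₕ = Nₕ/N = (0.4303, 0.1392, 0.1887, 0.2418).
x̄_st = Σ Wₕ·x̄ₕ = 0.4303·3.4 + 0.1392·4.6 + 0.1887·3.7 + 0.2418·3.3 ≈ 3.5994...
→ 3.60.

3.60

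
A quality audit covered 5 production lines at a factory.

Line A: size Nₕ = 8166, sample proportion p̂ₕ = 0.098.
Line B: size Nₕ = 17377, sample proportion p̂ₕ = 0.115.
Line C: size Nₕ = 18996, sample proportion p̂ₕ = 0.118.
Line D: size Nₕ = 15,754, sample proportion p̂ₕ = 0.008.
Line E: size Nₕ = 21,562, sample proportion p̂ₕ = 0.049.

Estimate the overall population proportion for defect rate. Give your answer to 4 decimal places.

Wₕ = Nₕ/N with N = 81855: 0.0998, 0.2123, 0.2321, 0.1925, 0.2634.
p̂_st = 0.0998·0.098 + 0.2123·0.115 + 0.2321·0.118 + 0.1925·0.008 + 0.2634·0.049 ≈ 0.076021... → 0.0760.

0.0760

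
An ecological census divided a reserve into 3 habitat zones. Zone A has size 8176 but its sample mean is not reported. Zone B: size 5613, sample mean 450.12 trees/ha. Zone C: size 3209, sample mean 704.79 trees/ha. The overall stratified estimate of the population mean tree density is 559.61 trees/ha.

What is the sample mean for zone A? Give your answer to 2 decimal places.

N = 8176 + 5613 + 3209 = 16998.
Overall total = μ·N = 559.61·16998 = 9512250.78.
Subtract the known strata: 5613·450.12 + 3209·704.79 = 4788194.67.
Remaining total for zone A: 9512250.78 − 4788194.67 = 4724056.11.
Divide by its size: 4724056.11 / 8176 = 577.7955... → 577.80.

577.80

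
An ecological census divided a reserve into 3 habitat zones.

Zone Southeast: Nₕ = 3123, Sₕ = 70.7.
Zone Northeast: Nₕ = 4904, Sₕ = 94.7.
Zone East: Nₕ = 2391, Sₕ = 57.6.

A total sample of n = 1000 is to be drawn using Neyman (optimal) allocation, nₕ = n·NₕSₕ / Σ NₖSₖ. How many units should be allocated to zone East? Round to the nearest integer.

Σ NₕSₕ = 3123·70.7 + 4904·94.7 + 2391·57.6 = 822926.5.
Share for East: 137721.6/822926.5 = 0.16736.
n_East = 1000 × 0.16736 = 167.356... → 167.

167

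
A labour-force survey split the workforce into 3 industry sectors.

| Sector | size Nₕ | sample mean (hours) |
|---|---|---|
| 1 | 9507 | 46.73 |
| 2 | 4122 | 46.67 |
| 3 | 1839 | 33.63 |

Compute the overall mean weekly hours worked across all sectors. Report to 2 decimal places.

N = 9507 + 4122 + 1839 = 15468.
Weight each subgroup mean by Nₕ/N and sum.
Σ Nₕx̄ₕ = 9507·46.73 + 4122·46.67 + 1839·33.63 = 444262.11 + 192373.74 + 61845.57 = 698481.42.
Divide by N: 698481.42 / 15468 = 45.1565... → 45.16.

45.16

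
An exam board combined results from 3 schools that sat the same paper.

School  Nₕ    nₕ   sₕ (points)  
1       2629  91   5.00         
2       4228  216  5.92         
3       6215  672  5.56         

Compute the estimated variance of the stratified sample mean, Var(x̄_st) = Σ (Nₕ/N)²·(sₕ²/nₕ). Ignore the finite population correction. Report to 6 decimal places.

0.038484

N = 13072. Term for each stratum: Wₕ²sₕ²/nₕ.
Var(x̄_st) = 0.011112089 + 0.016973662 + 0.010398687 = 0.038484437 → 0.038484.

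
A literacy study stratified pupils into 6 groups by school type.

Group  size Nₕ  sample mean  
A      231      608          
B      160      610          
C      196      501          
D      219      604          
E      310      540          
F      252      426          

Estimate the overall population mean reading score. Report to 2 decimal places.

543.33

N = 231 + 160 + 196 + 219 + 310 + 252 = 1368.
The stratified mean weights each stratum mean by its population share Nₕ/N.
Σ Nₕx̄ₕ = 231·608 + 160·610 + 196·501 + 219·604 + 310·540 + 252·426 = 140448 + 97600 + 98196 + 132276 + 167400 + 107352 = 743272.
Divide by N: 743272 / 1368 = 543.3275... → 543.33.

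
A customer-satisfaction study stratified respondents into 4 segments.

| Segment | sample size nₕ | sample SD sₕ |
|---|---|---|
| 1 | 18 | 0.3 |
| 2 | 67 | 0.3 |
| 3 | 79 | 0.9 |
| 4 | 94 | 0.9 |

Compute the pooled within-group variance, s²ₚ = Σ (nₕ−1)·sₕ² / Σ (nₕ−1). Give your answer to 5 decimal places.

1: (18−1)·0.3² = 17·0.09 = 1.53
2: (67−1)·0.3² = 66·0.09 = 5.94
3: (79−1)·0.9² = 78·0.81 = 63.18
4: (94−1)·0.9² = 93·0.81 = 75.33
Numerator = 145.98; denominator = Σ(nₕ−1) = 254.
s²ₚ = 145.98/254 = 0.5747244... → 0.57472.

0.57472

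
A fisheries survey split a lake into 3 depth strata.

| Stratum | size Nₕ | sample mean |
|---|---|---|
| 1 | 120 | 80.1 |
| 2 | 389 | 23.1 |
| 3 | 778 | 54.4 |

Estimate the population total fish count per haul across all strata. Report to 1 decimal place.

60921.1

1: 120·80.1 = 9612
2: 389·23.1 = 8985.9
3: 778·54.4 = 42323.2
τ̂ = Σ Nₕx̄ₕ = 60921.1.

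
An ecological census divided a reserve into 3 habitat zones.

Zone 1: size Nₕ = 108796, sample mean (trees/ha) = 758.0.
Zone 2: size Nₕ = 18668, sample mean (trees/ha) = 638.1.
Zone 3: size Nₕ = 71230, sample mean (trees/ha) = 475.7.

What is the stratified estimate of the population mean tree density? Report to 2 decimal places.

645.53

N = 108796 + 18668 + 71230 = 198694.
The stratified mean weights each stratum mean by its population share Nₕ/N.
Σ Nₕx̄ₕ = 108796·758.0 + 18668·638.1 + 71230·475.7 = 82467368 + 11912050.8 + 33884111 = 128263529.8.
Divide by N: 128263529.8 / 198694 = 645.5330... → 645.53.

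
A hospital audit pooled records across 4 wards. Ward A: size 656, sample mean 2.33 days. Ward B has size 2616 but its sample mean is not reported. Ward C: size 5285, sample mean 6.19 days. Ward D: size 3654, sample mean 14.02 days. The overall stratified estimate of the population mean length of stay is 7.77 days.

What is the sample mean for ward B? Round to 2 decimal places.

Σ Nₕx̄ₕ = N·μ, so 2616·x̄_B = 12211·7.77 − (656·2.33 + 5285·6.19 + 3654·14.02).
= 94879.47 − 85471.71 = 9407.76.
x̄_B = 9407.76 / 2616 = 3.5962... → 3.60.

3.60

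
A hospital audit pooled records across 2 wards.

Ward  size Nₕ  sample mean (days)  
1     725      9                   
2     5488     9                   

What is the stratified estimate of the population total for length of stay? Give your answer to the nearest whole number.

55917

1: 725·9 = 6525
2: 5488·9 = 49392
τ̂ = Σ Nₕx̄ₕ = 55917.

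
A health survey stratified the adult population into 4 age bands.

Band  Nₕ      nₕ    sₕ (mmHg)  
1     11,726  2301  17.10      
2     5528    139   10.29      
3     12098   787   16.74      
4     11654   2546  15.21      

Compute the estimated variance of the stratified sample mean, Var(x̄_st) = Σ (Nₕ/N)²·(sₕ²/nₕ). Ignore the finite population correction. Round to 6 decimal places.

0.062568

N = 41006; Wₕ = Nₕ/N.
band 1: (11726/41006)²·17.10²/2301 = 0.010391556
band 2: (5528/41006)²·10.29²/139 = 0.013843860
band 3: (12098/41006)²·16.74²/787 = 0.030993350
band 4: (11654/41006)²·15.21²/2546 = 0.007339310
Sum = 0.062568076 → 0.062568.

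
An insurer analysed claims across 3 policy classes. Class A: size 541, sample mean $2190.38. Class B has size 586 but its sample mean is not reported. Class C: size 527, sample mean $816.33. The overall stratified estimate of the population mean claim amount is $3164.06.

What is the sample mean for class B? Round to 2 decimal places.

Σ Nₕx̄ₕ = N·μ, so 586·x̄_B = 1654·3164.06 − (541·2190.38 + 527·816.33).
= 5233355.24 − 1615201.49 = 3618153.75.
x̄_B = 3618153.75 / 586 = 6174.3238... → 6174.32.

6174.32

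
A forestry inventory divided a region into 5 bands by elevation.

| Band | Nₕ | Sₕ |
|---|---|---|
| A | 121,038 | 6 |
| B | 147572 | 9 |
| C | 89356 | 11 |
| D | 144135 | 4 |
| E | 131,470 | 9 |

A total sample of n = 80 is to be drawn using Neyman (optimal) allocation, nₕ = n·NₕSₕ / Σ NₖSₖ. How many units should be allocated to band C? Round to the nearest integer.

A: NₕSₕ = 121038·6 = 726228
B: NₕSₕ = 147572·9 = 1328148
C: NₕSₕ = 89356·11 = 982916
D: NₕSₕ = 144135·4 = 576540
E: NₕSₕ = 131470·9 = 1183230
Σ NₕSₕ = 4797062.
n_C = 80·982916/4797062 = 16.392... → 16.

16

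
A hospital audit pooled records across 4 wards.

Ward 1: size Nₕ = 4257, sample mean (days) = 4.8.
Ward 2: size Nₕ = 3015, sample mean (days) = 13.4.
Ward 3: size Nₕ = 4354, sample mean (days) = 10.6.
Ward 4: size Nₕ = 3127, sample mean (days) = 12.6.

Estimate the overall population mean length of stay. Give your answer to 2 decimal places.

9.92

x̄_st = (Σ Nₕx̄ₕ) / (Σ Nₕ) = (4257·4.8 + 3015·13.4 + 4354·10.6 + 3127·12.6) / 14753
= 146387.2 / 14753 = 9.9225... → 9.92.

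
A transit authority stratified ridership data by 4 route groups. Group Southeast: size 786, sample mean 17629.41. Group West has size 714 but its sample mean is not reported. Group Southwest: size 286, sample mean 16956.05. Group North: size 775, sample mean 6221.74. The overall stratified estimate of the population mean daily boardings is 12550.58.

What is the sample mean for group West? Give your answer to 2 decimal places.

12064.48

N = 786 + 714 + 286 + 775 = 2561.
Overall total = μ·N = 12550.58·2561 = 32142035.38.
Subtract the known strata: 786·17629.41 + 286·16956.05 + 775·6221.74 = 23527995.06.
Remaining total for group West: 32142035.38 − 23527995.06 = 8614040.32.
Divide by its size: 8614040.32 / 714 = 12064.4822... → 12064.48.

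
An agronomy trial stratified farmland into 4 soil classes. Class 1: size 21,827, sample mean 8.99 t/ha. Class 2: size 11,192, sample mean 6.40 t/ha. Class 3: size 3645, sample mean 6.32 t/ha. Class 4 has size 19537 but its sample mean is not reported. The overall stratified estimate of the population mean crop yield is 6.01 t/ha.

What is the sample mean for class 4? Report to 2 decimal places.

2.40

N = 21827 + 11192 + 3645 + 19537 = 56201.
Overall total = μ·N = 6.01·56201 = 337768.01.
Subtract the known strata: 21827·8.99 + 11192·6.40 + 3645·6.32 = 290889.93.
Remaining total for class 4: 337768.01 − 290889.93 = 46878.08.
Divide by its size: 46878.08 / 19537 = 2.3995... → 2.40.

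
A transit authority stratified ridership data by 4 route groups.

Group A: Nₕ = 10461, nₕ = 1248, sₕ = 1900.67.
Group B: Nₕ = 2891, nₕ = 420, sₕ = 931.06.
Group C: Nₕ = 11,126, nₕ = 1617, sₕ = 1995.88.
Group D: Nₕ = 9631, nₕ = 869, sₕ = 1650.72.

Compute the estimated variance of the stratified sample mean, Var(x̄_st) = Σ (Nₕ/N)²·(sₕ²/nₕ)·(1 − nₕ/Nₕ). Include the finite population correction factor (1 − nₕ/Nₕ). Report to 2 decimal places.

N = 34109. Term for each stratum: Wₕ²sₕ²/nₕ·(1−nₕ/Nₕ).
Var(x̄_st) = 239.79226 + 12.67328 + 224.02411 + 227.43836 = 703.92800 → 703.93.

703.93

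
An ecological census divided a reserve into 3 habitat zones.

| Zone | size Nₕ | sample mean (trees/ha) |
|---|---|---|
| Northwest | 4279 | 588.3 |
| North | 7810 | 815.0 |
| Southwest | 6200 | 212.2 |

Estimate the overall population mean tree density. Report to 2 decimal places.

x̄_st = (Σ Nₕx̄ₕ) / (Σ Nₕ) = (4279·588.3 + 7810·815.0 + 6200·212.2) / 18289
= 10198125.7 / 18289 = 557.6098... → 557.61.

557.61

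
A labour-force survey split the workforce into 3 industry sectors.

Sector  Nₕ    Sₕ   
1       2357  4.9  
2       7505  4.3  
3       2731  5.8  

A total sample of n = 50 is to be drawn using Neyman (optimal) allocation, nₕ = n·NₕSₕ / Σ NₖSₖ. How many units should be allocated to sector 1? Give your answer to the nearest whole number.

10

Σ NₕSₕ = 2357·4.9 + 7505·4.3 + 2731·5.8 = 59660.6.
Share for 1: 11549.3/59660.6 = 0.19358.
n_1 = 50 × 0.19358 = 9.679... → 10.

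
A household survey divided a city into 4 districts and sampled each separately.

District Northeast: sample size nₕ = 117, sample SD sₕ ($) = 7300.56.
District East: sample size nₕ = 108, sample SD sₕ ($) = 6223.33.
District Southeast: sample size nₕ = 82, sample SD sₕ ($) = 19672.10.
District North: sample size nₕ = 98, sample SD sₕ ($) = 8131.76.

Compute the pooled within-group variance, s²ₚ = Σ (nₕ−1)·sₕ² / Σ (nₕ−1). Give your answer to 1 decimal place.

119918128.3

Degrees of freedom: 116 + 107 + 81 + 97 = 401.
Σ(nₕ−1)sₕ² = 116·53298176.3136 + 107·38729836.2889 + 81·386991518.41 + 97·66125520.6976 = 48087169434.1671.
s²ₚ = 48087169434.1671 / 401 = 119918128.265... → 119918128.3.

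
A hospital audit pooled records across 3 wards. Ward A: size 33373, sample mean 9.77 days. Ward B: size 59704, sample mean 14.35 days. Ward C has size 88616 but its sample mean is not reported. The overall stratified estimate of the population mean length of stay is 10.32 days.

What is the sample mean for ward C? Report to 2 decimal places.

Σ Nₕx̄ₕ = N·μ, so 88616·x̄_C = 181693·10.32 − (33373·9.77 + 59704·14.35).
= 1875071.76 − 1182806.61 = 692265.15.
x̄_C = 692265.15 / 88616 = 7.8120... → 7.81.

7.81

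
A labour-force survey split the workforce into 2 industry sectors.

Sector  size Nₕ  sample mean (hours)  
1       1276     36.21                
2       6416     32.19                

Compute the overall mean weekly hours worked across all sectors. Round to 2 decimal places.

32.86

x̄_st = (Σ Nₕx̄ₕ) / (Σ Nₕ) = (1276·36.21 + 6416·32.19) / 7692
= 252735 / 7692 = 32.8569... → 32.86.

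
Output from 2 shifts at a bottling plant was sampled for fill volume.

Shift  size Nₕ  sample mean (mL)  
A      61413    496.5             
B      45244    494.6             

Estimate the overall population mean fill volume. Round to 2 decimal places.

N = 61413 + 45244 = 106657.
Overall mean = Σ (Nₕ/N)·x̄ₕ — weight by population share, not a simple average.
Σ Nₕx̄ₕ = 61413·496.5 + 45244·494.6 = 30491554.5 + 22377682.4 = 52869236.9.
Divide by N: 52869236.9 / 106657 = 495.6940... → 495.69.

495.69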